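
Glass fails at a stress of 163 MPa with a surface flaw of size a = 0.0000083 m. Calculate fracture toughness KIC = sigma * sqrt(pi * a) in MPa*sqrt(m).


Fracture toughness: KIC = sigma * sqrt(pi * a)
  pi * a = pi * 0.0000083 = 0.000026075
  sqrt(pi * a) = 0.005106
  KIC = 163 * 0.005106 = 0.832 MPa*sqrt(m)

0.832 MPa*sqrt(m)


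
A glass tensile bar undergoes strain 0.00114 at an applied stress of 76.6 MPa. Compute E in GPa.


Young's modulus: E = stress / strain
  E = 76.6 MPa / 0.00114 = 67192.98 MPa
Convert to GPa: 67192.98 / 1000 = 67.19 GPa

67.19 GPa


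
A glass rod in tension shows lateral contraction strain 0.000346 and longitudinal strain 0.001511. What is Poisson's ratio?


Poisson's ratio: nu = lateral strain / axial strain
  nu = 0.000346 / 0.001511 = 0.229

0.229


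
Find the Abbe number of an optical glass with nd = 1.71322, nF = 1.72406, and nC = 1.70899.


Abbe number formula: Vd = (nd - 1) / (nF - nC)
  nd - 1 = 1.71322 - 1 = 0.71322
  nF - nC = 1.72406 - 1.70899 = 0.01507
  Vd = 0.71322 / 0.01507 = 47.33

47.33


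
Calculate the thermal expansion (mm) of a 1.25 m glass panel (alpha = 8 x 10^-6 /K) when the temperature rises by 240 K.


Thermal expansion formula: dL = alpha * L0 * dT
  dL = (8 x 10^-6) * 1.25 * 240 = 0.0024 m
Convert to mm: 0.0024 * 1000 = 2.4 mm

2.4 mm


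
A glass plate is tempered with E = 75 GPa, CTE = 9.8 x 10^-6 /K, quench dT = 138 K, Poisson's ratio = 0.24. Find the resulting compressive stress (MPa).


Tempering stress: sigma = E * alpha * dT / (1 - nu)
  E (MPa) = 75 * 1000 = 75000
  Numerator = 75000 * (9.8 x 10^-6) * 138 = 101.43
  Denominator = 1 - 0.24 = 0.76
  sigma = 101.43 / 0.76 = 133.5 MPa

133.5 MPa


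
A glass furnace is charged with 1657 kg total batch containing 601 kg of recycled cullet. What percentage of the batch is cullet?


Cullet ratio = (cullet mass / total batch mass) * 100
  Ratio = 601 / 1657 * 100 = 36.27%

36.27%


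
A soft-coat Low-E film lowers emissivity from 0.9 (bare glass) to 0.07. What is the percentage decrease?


Percentage reduction = (1 - coated/uncoated) * 100
  Ratio = 0.07 / 0.9 = 0.0778
  Reduction = (1 - 0.0778) * 100 = 92.2%

92.2%


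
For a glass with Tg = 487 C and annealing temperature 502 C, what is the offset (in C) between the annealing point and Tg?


Offset = T_anneal - Tg:
  offset = 502 - 487 = 15 C

15 C


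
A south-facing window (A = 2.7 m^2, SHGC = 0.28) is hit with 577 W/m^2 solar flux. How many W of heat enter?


Solar heat gain: Q = Area * SHGC * Irradiance
  Q = 2.7 * 0.28 * 577 = 436.2 W

436.2 W


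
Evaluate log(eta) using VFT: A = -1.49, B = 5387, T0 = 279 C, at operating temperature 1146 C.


VFT equation: log(eta) = A + B / (T - T0)
  T - T0 = 1146 - 279 = 867
  B / (T - T0) = 5387 / 867 = 6.213
  log(eta) = -1.49 + 6.213 = 4.723

4.723


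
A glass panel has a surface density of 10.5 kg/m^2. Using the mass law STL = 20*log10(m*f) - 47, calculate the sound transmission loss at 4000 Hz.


Mass law: STL = 20 * log10(m * f) - 47
  m * f = 10.5 * 4000 = 42000
  log10(42000) = 4.62325
  STL = 20 * 4.62325 - 47 = 92.465 - 47 = 45.5 dB

45.5 dB


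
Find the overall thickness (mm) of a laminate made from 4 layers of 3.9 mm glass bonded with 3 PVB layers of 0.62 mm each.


Total thickness = glass contribution + PVB contribution
  Glass: 4 * 3.9 = 15.6 mm
  PVB: 3 * 0.62 = 1.86 mm
  Total = 15.6 + 1.86 = 17.46 mm

17.46 mm


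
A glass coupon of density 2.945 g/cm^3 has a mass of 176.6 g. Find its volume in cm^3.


Rearrange rho = m / V:
  V = m / rho
  V = 176.6 / 2.945 = 59.966 cm^3

59.966 cm^3


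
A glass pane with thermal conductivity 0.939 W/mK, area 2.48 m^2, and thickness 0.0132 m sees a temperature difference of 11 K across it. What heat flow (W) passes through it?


Fourier's law: Q = k * A * dT / t
  Q = 0.939 * 2.48 * 11 / 0.0132
  Q = 25.61592 / 0.0132 = 1940.6 W

1940.6 W


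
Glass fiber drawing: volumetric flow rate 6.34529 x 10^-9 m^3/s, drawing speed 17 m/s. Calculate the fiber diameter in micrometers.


Cross-sectional area from continuity:
  A = Q / v = 6.34529 x 10^-9 / 17 = 3.732524 x 10^-10 m^2
Diameter from circular cross-section:
  d = sqrt(4A / pi) * 10^6 (m -> um)
  d = sqrt(4 * 3.732524 x 10^-10 / pi) * 10^6 = 21.8 um

21.8 um


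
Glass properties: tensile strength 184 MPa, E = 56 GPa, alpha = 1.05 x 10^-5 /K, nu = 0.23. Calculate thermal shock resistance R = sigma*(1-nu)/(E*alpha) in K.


Thermal shock resistance: R = sigma * (1 - nu) / (E * alpha)
  Numerator = 184 * (1 - 0.23) = 141.68
  Denominator = 56 * 1000 * (1.05 x 10^-5) = 0.588
  R = 141.68 / 0.588 = 241.0 K

241.0 K


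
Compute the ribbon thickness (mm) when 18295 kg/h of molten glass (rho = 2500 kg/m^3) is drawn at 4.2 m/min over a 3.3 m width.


Ribbon cross-section from mass balance:
  Volume rate = throughput / density = 18295 / 2500 = 7.318 m^3/h
  thickness = volume rate / (speed * 60 * width), i.e.
  thickness = throughput / (60 * speed * width * density) * 1000
  thickness = 18295 / (60 * 4.2 * 3.3 * 2500) * 1000 = 8.8 mm

8.8 mm


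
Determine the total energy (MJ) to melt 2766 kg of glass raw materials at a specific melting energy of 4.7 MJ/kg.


Total energy = mass * specific energy
  E = 2766 * 4.7 = 13000.2 MJ

13000.2 MJ


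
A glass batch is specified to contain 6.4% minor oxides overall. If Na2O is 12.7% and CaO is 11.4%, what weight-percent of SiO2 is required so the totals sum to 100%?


Known pieces sum to 100%:
  SiO2 = 100 - (others + Na2O + CaO)
  SiO2 = 100 - (6.4 + 12.7 + 11.4) = 69.5%

69.5%


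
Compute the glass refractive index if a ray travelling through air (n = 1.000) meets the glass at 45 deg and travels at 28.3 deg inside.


Apply Snell's law: n1 * sin(theta1) = n2 * sin(theta2)
  n2 = n1 * sin(theta1) / sin(theta2)
  sin(45) = 0.707107
  sin(28.3) = 0.474088
  n2 = 1.000 * 0.707107 / 0.474088 = 1.4915

1.4915


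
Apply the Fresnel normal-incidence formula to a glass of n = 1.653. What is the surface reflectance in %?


Fresnel reflectance at normal incidence:
  R = ((n - 1)/(n + 1))^2
  (n - 1)/(n + 1) = (1.653 - 1)/(1.653 + 1) = 0.246136
  R = 0.246136^2 = 0.0605829
  R(%) = 0.0605829 * 100 = 6.058%

6.058%


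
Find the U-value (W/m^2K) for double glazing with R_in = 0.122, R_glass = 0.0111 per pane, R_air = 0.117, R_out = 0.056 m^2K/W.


Total thermal resistance (series):
  R_total = R_in + R_glass + R_air + R_glass + R_out
  R_total = 0.122 + 0.0111 + 0.117 + 0.0111 + 0.056 = 0.3172 m^2K/W
U-value = 1 / R_total = 1 / 0.3172 = 3.153 W/m^2K

3.153 W/m^2K


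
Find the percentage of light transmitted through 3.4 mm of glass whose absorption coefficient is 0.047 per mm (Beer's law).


Beer-Lambert law: T = exp(-alpha * thickness)
  exponent = -0.047 * 3.4 = -0.1598
  T = exp(-0.1598) = 0.8523
  Percentage = 0.8523 * 100 = 85.23%

85.23%


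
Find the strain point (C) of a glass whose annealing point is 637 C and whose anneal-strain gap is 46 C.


Strain point = annealing point - difference:
  T_strain = 637 - 46 = 591 C

591 C


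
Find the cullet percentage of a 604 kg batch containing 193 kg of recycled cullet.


Cullet ratio = (cullet mass / total batch mass) * 100
  Ratio = 193 / 604 * 100 = 31.95%

31.95%


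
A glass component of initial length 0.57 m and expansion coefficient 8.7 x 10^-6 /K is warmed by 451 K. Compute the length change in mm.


Thermal expansion formula: dL = alpha * L0 * dT
  dL = (8.7 x 10^-6) * 0.57 * 451 = 0.00223651 m
Convert to mm: 0.00223651 * 1000 = 2.2365 mm

2.2365 mm


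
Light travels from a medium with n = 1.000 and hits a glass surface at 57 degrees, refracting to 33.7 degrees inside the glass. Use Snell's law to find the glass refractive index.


Apply Snell's law: n1 * sin(theta1) = n2 * sin(theta2)
  n2 = n1 * sin(theta1) / sin(theta2)
  sin(57) = 0.838671
  sin(33.7) = 0.554844
  n2 = 1.000 * 0.838671 / 0.554844 = 1.5115

1.5115


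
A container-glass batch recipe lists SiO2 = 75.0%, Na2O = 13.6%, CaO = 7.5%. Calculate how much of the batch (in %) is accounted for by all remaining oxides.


Sum the three major oxides:
  SiO2 + Na2O + CaO = 75.0 + 13.6 + 7.5 = 96.1%
Subtract from 100%:
  Others = 100 - 96.1 = 3.9%

3.9%


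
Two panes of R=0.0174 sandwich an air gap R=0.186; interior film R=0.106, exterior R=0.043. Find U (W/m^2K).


Total thermal resistance (series):
  R_total = R_in + R_glass + R_air + R_glass + R_out
  R_total = 0.106 + 0.0174 + 0.186 + 0.0174 + 0.043 = 0.3698 m^2K/W
U-value = 1 / R_total = 1 / 0.3698 = 2.704 W/m^2K

2.704 W/m^2K


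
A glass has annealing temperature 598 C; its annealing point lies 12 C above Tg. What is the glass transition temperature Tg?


Rearrange T_anneal = Tg + offset for Tg:
  Tg = T_anneal - offset = 598 - 12 = 586 C

586 C


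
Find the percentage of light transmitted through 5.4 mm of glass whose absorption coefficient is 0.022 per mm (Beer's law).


Beer-Lambert law: T = exp(-alpha * thickness)
  exponent = -0.022 * 5.4 = -0.1188
  T = exp(-0.1188) = 0.888
  Percentage = 0.888 * 100 = 88.8%

88.8%


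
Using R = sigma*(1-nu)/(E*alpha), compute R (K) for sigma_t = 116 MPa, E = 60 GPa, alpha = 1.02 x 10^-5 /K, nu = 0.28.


Thermal shock resistance: R = sigma * (1 - nu) / (E * alpha)
  Numerator = 116 * (1 - 0.28) = 83.52
  Denominator = 60 * 1000 * (1.02 x 10^-5) = 0.612
  R = 83.52 / 0.612 = 136.5 K

136.5 K


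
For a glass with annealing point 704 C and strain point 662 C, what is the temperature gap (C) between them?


Gap = T_anneal - T_strain:
  gap = 704 - 662 = 42 C

42 C


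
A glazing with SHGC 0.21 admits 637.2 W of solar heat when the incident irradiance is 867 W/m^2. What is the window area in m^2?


Rearrange Q = Area * SHGC * Irradiance:
  Area = Q / (SHGC * Irradiance)
  Area = 637.2 / (0.21 * 867) = 3.5 m^2

3.5 m^2


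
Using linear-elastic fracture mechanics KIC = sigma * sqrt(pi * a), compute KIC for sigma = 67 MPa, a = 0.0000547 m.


Fracture toughness: KIC = sigma * sqrt(pi * a)
  pi * a = pi * 0.0000547 = 0.000171845
  sqrt(pi * a) = 0.013109
  KIC = 67 * 0.013109 = 0.878 MPa*sqrt(m)

0.878 MPa*sqrt(m)


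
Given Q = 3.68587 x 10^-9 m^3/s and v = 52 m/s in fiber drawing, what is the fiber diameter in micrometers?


Cross-sectional area from continuity:
  A = Q / v = 3.68587 x 10^-9 / 52 = 7.088212 x 10^-11 m^2
Diameter from circular cross-section:
  d = sqrt(4A / pi) * 10^6 (m -> um)
  d = sqrt(4 * 7.088212 x 10^-11 / pi) * 10^6 = 9.5 um

9.5 um


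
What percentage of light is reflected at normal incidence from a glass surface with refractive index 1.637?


Fresnel reflectance at normal incidence:
  R = ((n - 1)/(n + 1))^2
  (n - 1)/(n + 1) = (1.637 - 1)/(1.637 + 1) = 0.241562
  R = 0.241562^2 = 0.0583522
  R(%) = 0.0583522 * 100 = 5.835%

5.835%


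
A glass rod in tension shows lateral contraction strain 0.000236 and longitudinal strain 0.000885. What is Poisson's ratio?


Poisson's ratio: nu = lateral strain / axial strain
  nu = 0.000236 / 0.000885 = 0.2667

0.2667


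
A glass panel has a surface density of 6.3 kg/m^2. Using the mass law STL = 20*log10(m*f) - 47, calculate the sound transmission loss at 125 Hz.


Mass law: STL = 20 * log10(m * f) - 47
  m * f = 6.3 * 125 = 787.5
  log10(787.5) = 2.89625
  STL = 20 * 2.89625 - 47 = 57.925 - 47 = 10.9 dB

10.9 dB


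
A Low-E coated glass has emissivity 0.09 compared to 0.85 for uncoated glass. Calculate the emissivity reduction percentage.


Percentage reduction = (1 - coated/uncoated) * 100
  Ratio = 0.09 / 0.85 = 0.1059
  Reduction = (1 - 0.1059) * 100 = 89.4%

89.4%


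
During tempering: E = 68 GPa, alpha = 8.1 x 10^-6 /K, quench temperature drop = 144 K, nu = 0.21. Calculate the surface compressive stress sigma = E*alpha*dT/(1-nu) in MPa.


Tempering stress: sigma = E * alpha * dT / (1 - nu)
  E (MPa) = 68 * 1000 = 68000
  Numerator = 68000 * (8.1 x 10^-6) * 144 = 79.3152
  Denominator = 1 - 0.21 = 0.79
  sigma = 79.3152 / 0.79 = 100.4 MPa

100.4 MPa


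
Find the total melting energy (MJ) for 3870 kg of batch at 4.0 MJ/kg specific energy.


Total energy = mass * specific energy
  E = 3870 * 4.0 = 15480 MJ

15480 MJ


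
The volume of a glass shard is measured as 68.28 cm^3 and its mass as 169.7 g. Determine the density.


Use the definition of density:
  rho = mass / volume
  rho = 169.7 / 68.28 = 2.485 g/cm^3

2.485 g/cm^3


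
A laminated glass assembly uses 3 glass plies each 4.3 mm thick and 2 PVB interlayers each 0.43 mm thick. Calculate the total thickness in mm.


Total thickness = glass contribution + PVB contribution
  Glass: 3 * 4.3 = 12.9 mm
  PVB: 2 * 0.43 = 0.86 mm
  Total = 12.9 + 0.86 = 13.76 mm

13.76 mm


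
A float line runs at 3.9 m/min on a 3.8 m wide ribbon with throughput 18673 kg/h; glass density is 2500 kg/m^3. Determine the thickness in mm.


Ribbon cross-section from mass balance:
  Volume rate = throughput / density = 18673 / 2500 = 7.4692 m^3/h
  thickness = volume rate / (speed * 60 * width), i.e.
  thickness = throughput / (60 * speed * width * density) * 1000
  thickness = 18673 / (60 * 3.9 * 3.8 * 2500) * 1000 = 8.4 mm

8.4 mm


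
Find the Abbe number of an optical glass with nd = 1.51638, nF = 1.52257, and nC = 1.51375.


Abbe number formula: Vd = (nd - 1) / (nF - nC)
  nd - 1 = 1.51638 - 1 = 0.51638
  nF - nC = 1.52257 - 1.51375 = 0.00882
  Vd = 0.51638 / 0.00882 = 58.55

58.55


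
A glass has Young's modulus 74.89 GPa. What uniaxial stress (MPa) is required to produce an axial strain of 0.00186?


Rearrange E = sigma / epsilon:
  sigma = E * epsilon
  E (MPa) = 74.89 * 1000 = 74890
  sigma = 74890 * 0.00186 = 139.3 MPa

139.3 MPa


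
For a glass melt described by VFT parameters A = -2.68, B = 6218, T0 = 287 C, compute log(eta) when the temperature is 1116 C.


VFT equation: log(eta) = A + B / (T - T0)
  T - T0 = 1116 - 287 = 829
  B / (T - T0) = 6218 / 829 = 7.501
  log(eta) = -2.68 + 7.501 = 4.821

4.821


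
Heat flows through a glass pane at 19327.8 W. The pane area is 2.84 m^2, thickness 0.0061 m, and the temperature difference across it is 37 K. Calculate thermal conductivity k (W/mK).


Fourier's law rearranged: k = Q * t / (A * dT)
  Numerator = 19327.8 * 0.0061 = 117.89958
  Denominator = 2.84 * 37 = 105.08
  k = 117.89958 / 105.08 = 1.122 W/mK

1.122 W/mK


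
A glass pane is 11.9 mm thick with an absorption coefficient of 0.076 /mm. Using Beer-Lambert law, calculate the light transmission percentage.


Beer-Lambert law: T = exp(-alpha * thickness)
  exponent = -0.076 * 11.9 = -0.9044
  T = exp(-0.9044) = 0.4048
  Percentage = 0.4048 * 100 = 40.48%

40.48%


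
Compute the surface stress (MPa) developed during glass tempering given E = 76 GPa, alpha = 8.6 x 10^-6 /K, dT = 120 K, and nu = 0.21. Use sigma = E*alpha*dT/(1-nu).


Tempering stress: sigma = E * alpha * dT / (1 - nu)
  E (MPa) = 76 * 1000 = 76000
  Numerator = 76000 * (8.6 x 10^-6) * 120 = 78.432
  Denominator = 1 - 0.21 = 0.79
  sigma = 78.432 / 0.79 = 99.3 MPa

99.3 MPa


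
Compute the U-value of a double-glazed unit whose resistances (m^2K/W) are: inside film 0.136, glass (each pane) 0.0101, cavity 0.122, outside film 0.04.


Total thermal resistance (series):
  R_total = R_in + R_glass + R_air + R_glass + R_out
  R_total = 0.136 + 0.0101 + 0.122 + 0.0101 + 0.04 = 0.3182 m^2K/W
U-value = 1 / R_total = 1 / 0.3182 = 3.143 W/m^2K

3.143 W/m^2K


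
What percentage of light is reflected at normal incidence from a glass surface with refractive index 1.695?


Fresnel reflectance at normal incidence:
  R = ((n - 1)/(n + 1))^2
  (n - 1)/(n + 1) = (1.695 - 1)/(1.695 + 1) = 0.257885
  R = 0.257885^2 = 0.0665047
  R(%) = 0.0665047 * 100 = 6.65%

6.65%


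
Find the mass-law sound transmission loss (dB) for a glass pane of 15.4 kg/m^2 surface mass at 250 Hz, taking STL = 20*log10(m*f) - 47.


Mass law: STL = 20 * log10(m * f) - 47
  m * f = 15.4 * 250 = 3850
  log10(3850) = 3.58546
  STL = 20 * 3.58546 - 47 = 71.7092 - 47 = 24.7 dB

24.7 dB


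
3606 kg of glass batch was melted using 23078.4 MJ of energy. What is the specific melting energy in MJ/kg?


Rearrange E = m * s for s:
  s = E / m
  s = 23078.4 / 3606 = 6.4 MJ/kg

6.4 MJ/kg


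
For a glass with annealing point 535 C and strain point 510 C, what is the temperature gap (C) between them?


Gap = T_anneal - T_strain:
  gap = 535 - 510 = 25 C

25 C


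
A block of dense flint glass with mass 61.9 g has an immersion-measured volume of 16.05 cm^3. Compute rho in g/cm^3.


Use the definition of density:
  rho = mass / volume
  rho = 61.9 / 16.05 = 3.857 g/cm^3

3.857 g/cm^3


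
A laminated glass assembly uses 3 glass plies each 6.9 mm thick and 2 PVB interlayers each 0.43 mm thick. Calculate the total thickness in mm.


Total thickness = glass contribution + PVB contribution
  Glass: 3 * 6.9 = 20.7 mm
  PVB: 2 * 0.43 = 0.86 mm
  Total = 20.7 + 0.86 = 21.56 mm

21.56 mm


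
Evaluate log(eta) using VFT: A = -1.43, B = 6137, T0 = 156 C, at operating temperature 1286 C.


VFT equation: log(eta) = A + B / (T - T0)
  T - T0 = 1286 - 156 = 1130
  B / (T - T0) = 6137 / 1130 = 5.431
  log(eta) = -1.43 + 5.431 = 4.001

4.001


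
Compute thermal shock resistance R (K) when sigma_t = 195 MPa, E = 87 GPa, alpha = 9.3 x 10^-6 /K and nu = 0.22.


Thermal shock resistance: R = sigma * (1 - nu) / (E * alpha)
  Numerator = 195 * (1 - 0.22) = 152.1
  Denominator = 87 * 1000 * (9.3 x 10^-6) = 0.8091
  R = 152.1 / 0.8091 = 188.0 K

188.0 K


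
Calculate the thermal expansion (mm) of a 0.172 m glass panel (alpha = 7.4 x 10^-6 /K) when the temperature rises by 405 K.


Thermal expansion formula: dL = alpha * L0 * dT
  dL = (7.4 x 10^-6) * 0.172 * 405 = 0.00051548 m
Convert to mm: 0.00051548 * 1000 = 0.5155 mm

0.5155 mm


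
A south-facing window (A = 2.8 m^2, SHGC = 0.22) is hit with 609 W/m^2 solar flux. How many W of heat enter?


Solar heat gain: Q = Area * SHGC * Irradiance
  Q = 2.8 * 0.22 * 609 = 375.1 W

375.1 W


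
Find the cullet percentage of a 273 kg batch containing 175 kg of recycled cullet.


Cullet ratio = (cullet mass / total batch mass) * 100
  Ratio = 175 / 273 * 100 = 64.1%

64.1%


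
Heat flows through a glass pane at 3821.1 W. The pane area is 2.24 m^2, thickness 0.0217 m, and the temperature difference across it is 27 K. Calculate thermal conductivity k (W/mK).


Fourier's law rearranged: k = Q * t / (A * dT)
  Numerator = 3821.1 * 0.0217 = 82.91787
  Denominator = 2.24 * 27 = 60.48
  k = 82.91787 / 60.48 = 1.371 W/mK

1.371 W/mK


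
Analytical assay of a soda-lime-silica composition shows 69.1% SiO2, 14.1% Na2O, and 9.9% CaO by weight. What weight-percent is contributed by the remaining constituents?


Sum the three major oxides:
  SiO2 + Na2O + CaO = 69.1 + 14.1 + 9.9 = 93.1%
Subtract from 100%:
  Others = 100 - 93.1 = 6.9%

6.9%


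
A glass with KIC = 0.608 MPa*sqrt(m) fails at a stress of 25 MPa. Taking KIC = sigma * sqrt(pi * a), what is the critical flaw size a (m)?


Rearrange KIC = sigma * sqrt(pi * a):
  sqrt(pi * a) = KIC / sigma
  sqrt(pi * a) = 0.608 / 25 = 0.02432
  a = (KIC / sigma)^2 / pi
  a = 0.02432^2 / pi = 0.0001883 m

0.0001883 m


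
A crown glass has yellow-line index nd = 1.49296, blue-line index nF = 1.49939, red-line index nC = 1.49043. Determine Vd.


Abbe number formula: Vd = (nd - 1) / (nF - nC)
  nd - 1 = 1.49296 - 1 = 0.49296
  nF - nC = 1.49939 - 1.49043 = 0.00896
  Vd = 0.49296 / 0.00896 = 55.02

55.02


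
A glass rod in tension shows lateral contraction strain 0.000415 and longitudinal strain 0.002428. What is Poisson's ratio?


Poisson's ratio: nu = lateral strain / axial strain
  nu = 0.000415 / 0.002428 = 0.1709

0.1709


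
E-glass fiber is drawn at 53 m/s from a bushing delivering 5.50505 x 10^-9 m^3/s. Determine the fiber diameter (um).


Cross-sectional area from continuity:
  A = Q / v = 5.50505 x 10^-9 / 53 = 1.038689 x 10^-10 m^2
Diameter from circular cross-section:
  d = sqrt(4A / pi) * 10^6 (m -> um)
  d = sqrt(4 * 1.038689 x 10^-10 / pi) * 10^6 = 11.5 um

11.5 um


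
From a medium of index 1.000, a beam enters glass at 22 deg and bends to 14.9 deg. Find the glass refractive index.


Apply Snell's law: n1 * sin(theta1) = n2 * sin(theta2)
  n2 = n1 * sin(theta1) / sin(theta2)
  sin(22) = 0.374607
  sin(14.9) = 0.257133
  n2 = 1.000 * 0.374607 / 0.257133 = 1.4569

1.4569


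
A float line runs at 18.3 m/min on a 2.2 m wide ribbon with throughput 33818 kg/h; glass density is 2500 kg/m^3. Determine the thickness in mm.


Ribbon cross-section from mass balance:
  Volume rate = throughput / density = 33818 / 2500 = 13.5272 m^3/h
  thickness = volume rate / (speed * 60 * width), i.e.
  thickness = throughput / (60 * speed * width * density) * 1000
  thickness = 33818 / (60 * 18.3 * 2.2 * 2500) * 1000 = 5.6 mm

5.6 mm


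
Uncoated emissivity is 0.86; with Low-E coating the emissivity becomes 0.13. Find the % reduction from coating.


Percentage reduction = (1 - coated/uncoated) * 100
  Ratio = 0.13 / 0.86 = 0.1512
  Reduction = (1 - 0.1512) * 100 = 84.9%

84.9%


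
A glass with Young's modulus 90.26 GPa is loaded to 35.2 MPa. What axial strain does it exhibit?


Rearrange E = sigma / epsilon:
  epsilon = sigma / E
  E (MPa) = 90.26 * 1000 = 90260
  epsilon = 35.2 / 90260 = 0.00039

0.00039


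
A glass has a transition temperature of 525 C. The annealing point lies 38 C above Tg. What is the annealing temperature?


The annealing temperature is Tg plus the offset:
  T_anneal = 525 + 38 = 563 C

563 C


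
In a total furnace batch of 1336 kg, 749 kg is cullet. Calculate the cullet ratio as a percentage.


Cullet ratio = (cullet mass / total batch mass) * 100
  Ratio = 749 / 1336 * 100 = 56.06%

56.06%


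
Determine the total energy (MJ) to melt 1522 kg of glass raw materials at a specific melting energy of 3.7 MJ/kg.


Total energy = mass * specific energy
  E = 1522 * 3.7 = 5631.4 MJ

5631.4 MJ


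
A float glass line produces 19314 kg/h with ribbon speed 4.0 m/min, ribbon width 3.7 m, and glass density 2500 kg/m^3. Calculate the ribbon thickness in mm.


Ribbon cross-section from mass balance:
  Volume rate = throughput / density = 19314 / 2500 = 7.7256 m^3/h
  thickness = volume rate / (speed * 60 * width), i.e.
  thickness = throughput / (60 * speed * width * density) * 1000
  thickness = 19314 / (60 * 4.0 * 3.7 * 2500) * 1000 = 8.7 mm

8.7 mm


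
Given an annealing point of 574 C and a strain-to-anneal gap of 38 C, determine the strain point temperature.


Strain point = annealing point - difference:
  T_strain = 574 - 38 = 536 C

536 C


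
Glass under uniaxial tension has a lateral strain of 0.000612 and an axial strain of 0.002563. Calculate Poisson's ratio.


Poisson's ratio: nu = lateral strain / axial strain
  nu = 0.000612 / 0.002563 = 0.2388

0.2388


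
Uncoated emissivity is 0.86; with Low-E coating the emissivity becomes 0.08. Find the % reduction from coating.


Percentage reduction = (1 - coated/uncoated) * 100
  Ratio = 0.08 / 0.86 = 0.093
  Reduction = (1 - 0.093) * 100 = 90.7%

90.7%


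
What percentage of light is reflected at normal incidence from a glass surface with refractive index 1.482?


Fresnel reflectance at normal incidence:
  R = ((n - 1)/(n + 1))^2
  (n - 1)/(n + 1) = (1.482 - 1)/(1.482 + 1) = 0.194198
  R = 0.194198^2 = 0.0377129
  R(%) = 0.0377129 * 100 = 3.771%

3.771%


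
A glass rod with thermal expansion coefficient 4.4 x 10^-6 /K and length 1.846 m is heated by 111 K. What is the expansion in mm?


Thermal expansion formula: dL = alpha * L0 * dT
  dL = (4.4 x 10^-6) * 1.846 * 111 = 0.00090159 m
Convert to mm: 0.00090159 * 1000 = 0.9016 mm

0.9016 mm


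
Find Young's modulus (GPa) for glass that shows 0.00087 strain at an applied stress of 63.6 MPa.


Young's modulus: E = stress / strain
  E = 63.6 MPa / 0.00087 = 73103.45 MPa
Convert to GPa: 73103.45 / 1000 = 73.1 GPa

73.1 GPa


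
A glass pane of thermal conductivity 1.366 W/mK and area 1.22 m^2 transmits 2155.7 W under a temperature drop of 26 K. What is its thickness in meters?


Fourier's law: t = k * A * dT / Q
  t = 1.366 * 1.22 * 26 / 2155.7
  t = 43.32952 / 2155.7 = 0.0201 m

0.0201 m


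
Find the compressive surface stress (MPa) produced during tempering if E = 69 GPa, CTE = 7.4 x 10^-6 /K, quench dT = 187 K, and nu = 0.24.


Tempering stress: sigma = E * alpha * dT / (1 - nu)
  E (MPa) = 69 * 1000 = 69000
  Numerator = 69000 * (7.4 x 10^-6) * 187 = 95.4822
  Denominator = 1 - 0.24 = 0.76
  sigma = 95.4822 / 0.76 = 125.6 MPa

125.6 MPa


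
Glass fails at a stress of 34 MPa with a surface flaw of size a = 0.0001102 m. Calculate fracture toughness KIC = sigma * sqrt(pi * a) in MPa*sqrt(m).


Fracture toughness: KIC = sigma * sqrt(pi * a)
  pi * a = pi * 0.0001102 = 0.000346204
  sqrt(pi * a) = 0.018607
  KIC = 34 * 0.018607 = 0.633 MPa*sqrt(m)

0.633 MPa*sqrt(m)


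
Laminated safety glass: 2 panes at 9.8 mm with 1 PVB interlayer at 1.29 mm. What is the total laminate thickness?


Total thickness = glass contribution + PVB contribution
  Glass: 2 * 9.8 = 19.6 mm
  PVB: 1 * 1.29 = 1.29 mm
  Total = 19.6 + 1.29 = 20.89 mm

20.89 mm


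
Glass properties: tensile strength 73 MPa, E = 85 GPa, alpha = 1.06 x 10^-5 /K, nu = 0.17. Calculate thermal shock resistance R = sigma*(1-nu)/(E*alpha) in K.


Thermal shock resistance: R = sigma * (1 - nu) / (E * alpha)
  Numerator = 73 * (1 - 0.17) = 60.59
  Denominator = 85 * 1000 * (1.06 x 10^-5) = 0.901
  R = 60.59 / 0.901 = 67.2 K

67.2 K


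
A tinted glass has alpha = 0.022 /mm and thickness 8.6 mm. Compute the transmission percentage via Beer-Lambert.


Beer-Lambert law: T = exp(-alpha * thickness)
  exponent = -0.022 * 8.6 = -0.1892
  T = exp(-0.1892) = 0.8276
  Percentage = 0.8276 * 100 = 82.76%

82.76%


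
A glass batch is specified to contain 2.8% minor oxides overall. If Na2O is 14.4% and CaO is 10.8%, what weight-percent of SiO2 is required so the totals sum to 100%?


Known pieces sum to 100%:
  SiO2 = 100 - (others + Na2O + CaO)
  SiO2 = 100 - (2.8 + 14.4 + 10.8) = 72.0%

72.0%


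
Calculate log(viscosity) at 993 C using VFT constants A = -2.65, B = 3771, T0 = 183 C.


VFT equation: log(eta) = A + B / (T - T0)
  T - T0 = 993 - 183 = 810
  B / (T - T0) = 3771 / 810 = 4.656
  log(eta) = -2.65 + 4.656 = 2.006

2.006


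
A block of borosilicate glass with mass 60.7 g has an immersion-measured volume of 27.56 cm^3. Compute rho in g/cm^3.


Use the definition of density:
  rho = mass / volume
  rho = 60.7 / 27.56 = 2.202 g/cm^3

2.202 g/cm^3


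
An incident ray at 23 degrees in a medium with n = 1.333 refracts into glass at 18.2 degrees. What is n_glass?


Apply Snell's law: n1 * sin(theta1) = n2 * sin(theta2)
  n2 = n1 * sin(theta1) / sin(theta2)
  sin(23) = 0.390731
  sin(18.2) = 0.312335
  n2 = 1.333 * 0.390731 / 0.312335 = 1.6676

1.6676


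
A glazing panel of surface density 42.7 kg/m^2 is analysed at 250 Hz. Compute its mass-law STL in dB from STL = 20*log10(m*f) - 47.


Mass law: STL = 20 * log10(m * f) - 47
  m * f = 42.7 * 250 = 10675
  log10(10675) = 4.02837
  STL = 20 * 4.02837 - 47 = 80.5674 - 47 = 33.6 dB

33.6 dB


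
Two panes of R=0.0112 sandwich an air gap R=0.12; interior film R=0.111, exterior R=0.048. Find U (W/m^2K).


Total thermal resistance (series):
  R_total = R_in + R_glass + R_air + R_glass + R_out
  R_total = 0.111 + 0.0112 + 0.12 + 0.0112 + 0.048 = 0.3014 m^2K/W
U-value = 1 / R_total = 1 / 0.3014 = 3.318 W/m^2K

3.318 W/m^2K


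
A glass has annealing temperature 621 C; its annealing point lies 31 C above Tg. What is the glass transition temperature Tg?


Rearrange T_anneal = Tg + offset for Tg:
  Tg = T_anneal - offset = 621 - 31 = 590 C

590 C


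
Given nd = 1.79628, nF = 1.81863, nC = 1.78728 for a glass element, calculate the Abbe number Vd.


Abbe number formula: Vd = (nd - 1) / (nF - nC)
  nd - 1 = 1.79628 - 1 = 0.79628
  nF - nC = 1.81863 - 1.78728 = 0.03135
  Vd = 0.79628 / 0.03135 = 25.4

25.4


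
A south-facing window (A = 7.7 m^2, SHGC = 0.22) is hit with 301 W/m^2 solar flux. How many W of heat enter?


Solar heat gain: Q = Area * SHGC * Irradiance
  Q = 7.7 * 0.22 * 301 = 509.9 W

509.9 W


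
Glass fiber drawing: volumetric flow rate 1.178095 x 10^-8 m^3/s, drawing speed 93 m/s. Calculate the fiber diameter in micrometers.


Cross-sectional area from continuity:
  A = Q / v = 1.178095 x 10^-8 / 93 = 1.266769 x 10^-10 m^2
Diameter from circular cross-section:
  d = sqrt(4A / pi) * 10^6 (m -> um)
  d = sqrt(4 * 1.266769 x 10^-10 / pi) * 10^6 = 12.7 um

12.7 um


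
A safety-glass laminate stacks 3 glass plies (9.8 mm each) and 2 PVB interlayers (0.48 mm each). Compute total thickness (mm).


Total thickness = glass contribution + PVB contribution
  Glass: 3 * 9.8 = 29.4 mm
  PVB: 2 * 0.48 = 0.96 mm
  Total = 29.4 + 0.96 = 30.36 mm

30.36 mm


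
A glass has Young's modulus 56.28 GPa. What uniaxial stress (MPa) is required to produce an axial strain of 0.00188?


Rearrange E = sigma / epsilon:
  sigma = E * epsilon
  E (MPa) = 56.28 * 1000 = 56280
  sigma = 56280 * 0.00188 = 105.81 MPa

105.81 MPa


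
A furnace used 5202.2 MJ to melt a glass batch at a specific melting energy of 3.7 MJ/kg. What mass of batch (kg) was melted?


Rearrange E = m * s for m:
  m = E / s
  m = 5202.2 / 3.7 = 1406.0 kg

1406.0 kg


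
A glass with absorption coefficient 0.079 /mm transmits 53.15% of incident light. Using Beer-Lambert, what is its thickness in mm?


Rearrange T = exp(-alpha * thickness):
  thickness = -ln(T) / alpha
  T = 53.15/100 = 0.5315
  ln(T) = -0.63205
  -ln(T) = 0.63205
  thickness = 0.63205 / 0.079 = 8.0 mm

8.0 mm


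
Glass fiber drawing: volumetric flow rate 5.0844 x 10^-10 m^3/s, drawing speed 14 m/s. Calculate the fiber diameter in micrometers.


Cross-sectional area from continuity:
  A = Q / v = 5.0844 x 10^-10 / 14 = 3.631714 x 10^-11 m^2
Diameter from circular cross-section:
  d = sqrt(4A / pi) * 10^6 (m -> um)
  d = sqrt(4 * 3.631714 x 10^-11 / pi) * 10^6 = 6.8 um

6.8 um


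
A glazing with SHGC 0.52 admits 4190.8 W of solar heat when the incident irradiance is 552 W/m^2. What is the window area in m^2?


Rearrange Q = Area * SHGC * Irradiance:
  Area = Q / (SHGC * Irradiance)
  Area = 4190.8 / (0.52 * 552) = 14.6 m^2

14.6 m^2


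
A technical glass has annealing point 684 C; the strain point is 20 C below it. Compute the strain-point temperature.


Strain point = annealing point - difference:
  T_strain = 684 - 20 = 664 C

664 C


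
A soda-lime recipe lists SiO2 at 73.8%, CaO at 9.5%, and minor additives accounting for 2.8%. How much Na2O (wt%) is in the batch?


Pieces sum to 100%:
  Na2O = 100 - (SiO2 + CaO + others)
  Na2O = 100 - (73.8 + 9.5 + 2.8) = 13.9%

13.9%


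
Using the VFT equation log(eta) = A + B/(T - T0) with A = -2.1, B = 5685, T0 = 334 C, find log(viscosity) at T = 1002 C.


VFT equation: log(eta) = A + B / (T - T0)
  T - T0 = 1002 - 334 = 668
  B / (T - T0) = 5685 / 668 = 8.51
  log(eta) = -2.1 + 8.51 = 6.41

6.41


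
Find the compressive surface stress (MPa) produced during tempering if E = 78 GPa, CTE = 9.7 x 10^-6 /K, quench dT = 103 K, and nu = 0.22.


Tempering stress: sigma = E * alpha * dT / (1 - nu)
  E (MPa) = 78 * 1000 = 78000
  Numerator = 78000 * (9.7 x 10^-6) * 103 = 77.9298
  Denominator = 1 - 0.22 = 0.78
  sigma = 77.9298 / 0.78 = 99.9 MPa

99.9 MPa


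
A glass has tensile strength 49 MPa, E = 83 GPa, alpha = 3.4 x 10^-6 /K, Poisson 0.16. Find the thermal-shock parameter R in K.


Thermal shock resistance: R = sigma * (1 - nu) / (E * alpha)
  Numerator = 49 * (1 - 0.16) = 41.16
  Denominator = 83 * 1000 * (3.4 x 10^-6) = 0.2822
  R = 41.16 / 0.2822 = 145.9 K

145.9 K


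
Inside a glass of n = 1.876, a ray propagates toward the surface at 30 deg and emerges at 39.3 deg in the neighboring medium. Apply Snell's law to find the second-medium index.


Apply Snell's law: n1 * sin(theta1) = n2 * sin(theta2)
  n2 = n1 * sin(theta1) / sin(theta2)
  sin(30) = 0.5
  sin(39.3) = 0.633381
  n2 = 1.876 * 0.5 / 0.633381 = 1.4809

1.4809


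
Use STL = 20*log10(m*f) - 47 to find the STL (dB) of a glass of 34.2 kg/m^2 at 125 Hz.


Mass law: STL = 20 * log10(m * f) - 47
  m * f = 34.2 * 125 = 4275
  log10(4275) = 3.63094
  STL = 20 * 3.63094 - 47 = 72.6188 - 47 = 25.6 dB

25.6 dB


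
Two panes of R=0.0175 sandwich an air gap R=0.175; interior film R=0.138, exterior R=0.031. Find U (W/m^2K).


Total thermal resistance (series):
  R_total = R_in + R_glass + R_air + R_glass + R_out
  R_total = 0.138 + 0.0175 + 0.175 + 0.0175 + 0.031 = 0.379 m^2K/W
U-value = 1 / R_total = 1 / 0.379 = 2.639 W/m^2K

2.639 W/m^2K


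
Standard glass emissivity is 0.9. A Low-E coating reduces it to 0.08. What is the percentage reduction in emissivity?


Percentage reduction = (1 - coated/uncoated) * 100
  Ratio = 0.08 / 0.9 = 0.0889
  Reduction = (1 - 0.0889) * 100 = 91.1%

91.1%


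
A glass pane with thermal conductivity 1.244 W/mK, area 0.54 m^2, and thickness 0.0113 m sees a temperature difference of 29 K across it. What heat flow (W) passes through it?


Fourier's law: Q = k * A * dT / t
  Q = 1.244 * 0.54 * 29 / 0.0113
  Q = 19.48104 / 0.0113 = 1724 W

1724 W


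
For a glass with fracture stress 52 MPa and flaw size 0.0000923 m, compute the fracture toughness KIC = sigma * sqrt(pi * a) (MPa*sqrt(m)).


Fracture toughness: KIC = sigma * sqrt(pi * a)
  pi * a = pi * 0.0000923 = 0.000289969
  sqrt(pi * a) = 0.017028
  KIC = 52 * 0.017028 = 0.885 MPa*sqrt(m)

0.885 MPa*sqrt(m)


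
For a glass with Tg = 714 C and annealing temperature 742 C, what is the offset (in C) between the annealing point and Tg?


Offset = T_anneal - Tg:
  offset = 742 - 714 = 28 C

28 C


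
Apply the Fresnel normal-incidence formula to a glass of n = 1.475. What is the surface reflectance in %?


Fresnel reflectance at normal incidence:
  R = ((n - 1)/(n + 1))^2
  (n - 1)/(n + 1) = (1.475 - 1)/(1.475 + 1) = 0.191919
  R = 0.191919^2 = 0.0368329
  R(%) = 0.0368329 * 100 = 3.683%

3.683%


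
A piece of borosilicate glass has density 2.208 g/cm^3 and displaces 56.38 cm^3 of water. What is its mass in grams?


Rearrange rho = m / V:
  m = rho * V
  m = 2.208 * 56.38 = 124.487 g

124.487 g


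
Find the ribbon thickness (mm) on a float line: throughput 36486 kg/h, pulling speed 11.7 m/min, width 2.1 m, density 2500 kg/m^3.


Ribbon cross-section from mass balance:
  Volume rate = throughput / density = 36486 / 2500 = 14.5944 m^3/h
  thickness = volume rate / (speed * 60 * width), i.e.
  thickness = throughput / (60 * speed * width * density) * 1000
  thickness = 36486 / (60 * 11.7 * 2.1 * 2500) * 1000 = 9.9 mm

9.9 mm


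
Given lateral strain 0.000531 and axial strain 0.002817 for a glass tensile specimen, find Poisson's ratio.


Poisson's ratio: nu = lateral strain / axial strain
  nu = 0.000531 / 0.002817 = 0.1885

0.1885


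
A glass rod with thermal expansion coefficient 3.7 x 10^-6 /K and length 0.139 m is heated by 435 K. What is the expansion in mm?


Thermal expansion formula: dL = alpha * L0 * dT
  dL = (3.7 x 10^-6) * 0.139 * 435 = 0.00022372 m
Convert to mm: 0.00022372 * 1000 = 0.2237 mm

0.2237 mm


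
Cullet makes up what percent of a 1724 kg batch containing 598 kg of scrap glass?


Cullet ratio = (cullet mass / total batch mass) * 100
  Ratio = 598 / 1724 * 100 = 34.69%

34.69%


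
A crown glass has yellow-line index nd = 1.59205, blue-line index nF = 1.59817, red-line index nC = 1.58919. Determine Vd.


Abbe number formula: Vd = (nd - 1) / (nF - nC)
  nd - 1 = 1.59205 - 1 = 0.59205
  nF - nC = 1.59817 - 1.58919 = 0.00898
  Vd = 0.59205 / 0.00898 = 65.93

65.93


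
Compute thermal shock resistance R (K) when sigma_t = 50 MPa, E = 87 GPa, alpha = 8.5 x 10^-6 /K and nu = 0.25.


Thermal shock resistance: R = sigma * (1 - nu) / (E * alpha)
  Numerator = 50 * (1 - 0.25) = 37.5
  Denominator = 87 * 1000 * (8.5 x 10^-6) = 0.7395
  R = 37.5 / 0.7395 = 50.7 K

50.7 K


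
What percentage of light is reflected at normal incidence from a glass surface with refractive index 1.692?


Fresnel reflectance at normal incidence:
  R = ((n - 1)/(n + 1))^2
  (n - 1)/(n + 1) = (1.692 - 1)/(1.692 + 1) = 0.257058
  R = 0.257058^2 = 0.0660788
  R(%) = 0.0660788 * 100 = 6.608%

6.608%


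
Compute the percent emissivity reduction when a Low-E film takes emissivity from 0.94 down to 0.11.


Percentage reduction = (1 - coated/uncoated) * 100
  Ratio = 0.11 / 0.94 = 0.117
  Reduction = (1 - 0.117) * 100 = 88.3%

88.3%


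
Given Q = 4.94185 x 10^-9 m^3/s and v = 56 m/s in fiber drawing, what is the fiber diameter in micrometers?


Cross-sectional area from continuity:
  A = Q / v = 4.94185 x 10^-9 / 56 = 8.824732 x 10^-11 m^2
Diameter from circular cross-section:
  d = sqrt(4A / pi) * 10^6 (m -> um)
  d = sqrt(4 * 8.824732 x 10^-11 / pi) * 10^6 = 10.6 um

10.6 um


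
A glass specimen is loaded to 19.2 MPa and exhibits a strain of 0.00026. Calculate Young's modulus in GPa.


Young's modulus: E = stress / strain
  E = 19.2 MPa / 0.00026 = 73846.15 MPa
Convert to GPa: 73846.15 / 1000 = 73.85 GPa

73.85 GPa


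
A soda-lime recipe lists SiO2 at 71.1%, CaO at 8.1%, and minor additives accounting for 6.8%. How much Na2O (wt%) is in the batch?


Pieces sum to 100%:
  Na2O = 100 - (SiO2 + CaO + others)
  Na2O = 100 - (71.1 + 8.1 + 6.8) = 14.0%

14.0%


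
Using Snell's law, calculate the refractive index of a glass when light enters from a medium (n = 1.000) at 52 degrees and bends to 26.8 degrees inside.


Apply Snell's law: n1 * sin(theta1) = n2 * sin(theta2)
  n2 = n1 * sin(theta1) / sin(theta2)
  sin(52) = 0.788011
  sin(26.8) = 0.450878
  n2 = 1.000 * 0.788011 / 0.450878 = 1.7477

1.7477


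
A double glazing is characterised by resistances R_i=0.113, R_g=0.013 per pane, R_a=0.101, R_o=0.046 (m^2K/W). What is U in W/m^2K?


Total thermal resistance (series):
  R_total = R_in + R_glass + R_air + R_glass + R_out
  R_total = 0.113 + 0.013 + 0.101 + 0.013 + 0.046 = 0.286 m^2K/W
U-value = 1 / R_total = 1 / 0.286 = 3.497 W/m^2K

3.497 W/m^2K


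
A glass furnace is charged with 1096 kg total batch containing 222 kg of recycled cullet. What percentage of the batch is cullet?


Cullet ratio = (cullet mass / total batch mass) * 100
  Ratio = 222 / 1096 * 100 = 20.26%

20.26%


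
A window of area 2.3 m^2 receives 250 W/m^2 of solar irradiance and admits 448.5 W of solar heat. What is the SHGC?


Rearrange Q = Area * SHGC * Irradiance:
  SHGC = Q / (Area * Irradiance)
  SHGC = 448.5 / (2.3 * 250) = 0.78

0.78


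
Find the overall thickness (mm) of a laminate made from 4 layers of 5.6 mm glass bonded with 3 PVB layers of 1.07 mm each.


Total thickness = glass contribution + PVB contribution
  Glass: 4 * 5.6 = 22.4 mm
  PVB: 3 * 1.07 = 3.21 mm
  Total = 22.4 + 3.21 = 25.61 mm

25.61 mm


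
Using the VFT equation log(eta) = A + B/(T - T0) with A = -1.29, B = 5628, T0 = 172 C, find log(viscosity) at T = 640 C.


VFT equation: log(eta) = A + B / (T - T0)
  T - T0 = 640 - 172 = 468
  B / (T - T0) = 5628 / 468 = 12.026
  log(eta) = -1.29 + 12.026 = 10.736

10.736


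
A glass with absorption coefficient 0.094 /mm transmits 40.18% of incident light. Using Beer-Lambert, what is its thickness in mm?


Rearrange T = exp(-alpha * thickness):
  thickness = -ln(T) / alpha
  T = 40.18/100 = 0.4018
  ln(T) = -0.9118
  -ln(T) = 0.9118
  thickness = 0.9118 / 0.094 = 9.7 mm

9.7 mm


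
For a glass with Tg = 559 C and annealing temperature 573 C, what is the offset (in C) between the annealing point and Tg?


Offset = T_anneal - Tg:
  offset = 573 - 559 = 14 C

14 C
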